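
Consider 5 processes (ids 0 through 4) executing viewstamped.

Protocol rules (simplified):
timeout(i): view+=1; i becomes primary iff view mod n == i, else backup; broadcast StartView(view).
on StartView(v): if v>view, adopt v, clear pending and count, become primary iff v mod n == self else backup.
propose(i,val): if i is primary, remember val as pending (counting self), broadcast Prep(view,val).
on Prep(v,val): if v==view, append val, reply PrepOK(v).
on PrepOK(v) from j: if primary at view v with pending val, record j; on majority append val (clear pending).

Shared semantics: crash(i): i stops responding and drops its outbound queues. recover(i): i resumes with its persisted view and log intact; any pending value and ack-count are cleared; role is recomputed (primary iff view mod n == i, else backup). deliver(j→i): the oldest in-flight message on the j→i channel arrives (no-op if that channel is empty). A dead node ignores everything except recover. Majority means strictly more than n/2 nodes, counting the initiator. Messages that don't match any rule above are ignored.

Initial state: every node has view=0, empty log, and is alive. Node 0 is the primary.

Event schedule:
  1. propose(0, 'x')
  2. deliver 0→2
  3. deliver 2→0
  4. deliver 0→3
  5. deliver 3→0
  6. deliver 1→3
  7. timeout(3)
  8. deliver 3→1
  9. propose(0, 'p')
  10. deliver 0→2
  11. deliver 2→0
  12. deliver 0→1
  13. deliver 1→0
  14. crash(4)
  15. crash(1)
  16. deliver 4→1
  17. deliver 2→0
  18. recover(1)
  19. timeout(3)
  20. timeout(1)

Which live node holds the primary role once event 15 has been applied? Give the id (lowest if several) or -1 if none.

1. propose(0,'x'):  nop
2. deliver 0→2:  <2:back v0 x>
3. deliver 2→0:  nop
4. deliver 0→3:  <3:back v0 x>
5. deliver 3→0:  <0:prim v0 x>
6. deliver 1→3:  nop
7. timeout(3):  <3:back v1 x>
8. deliver 3→1:  <1:prim v1 ->
9. propose(0,'p'):  nop
10. deliver 0→2:  <2:back v0 x,p>
11. deliver 2→0:  nop
12. deliver 0→1:  nop
13. deliver 1→0:  nop
14. crash(4):  <4:✗back v0 ->
15. crash(1):  <1:✗prim v1 ->

0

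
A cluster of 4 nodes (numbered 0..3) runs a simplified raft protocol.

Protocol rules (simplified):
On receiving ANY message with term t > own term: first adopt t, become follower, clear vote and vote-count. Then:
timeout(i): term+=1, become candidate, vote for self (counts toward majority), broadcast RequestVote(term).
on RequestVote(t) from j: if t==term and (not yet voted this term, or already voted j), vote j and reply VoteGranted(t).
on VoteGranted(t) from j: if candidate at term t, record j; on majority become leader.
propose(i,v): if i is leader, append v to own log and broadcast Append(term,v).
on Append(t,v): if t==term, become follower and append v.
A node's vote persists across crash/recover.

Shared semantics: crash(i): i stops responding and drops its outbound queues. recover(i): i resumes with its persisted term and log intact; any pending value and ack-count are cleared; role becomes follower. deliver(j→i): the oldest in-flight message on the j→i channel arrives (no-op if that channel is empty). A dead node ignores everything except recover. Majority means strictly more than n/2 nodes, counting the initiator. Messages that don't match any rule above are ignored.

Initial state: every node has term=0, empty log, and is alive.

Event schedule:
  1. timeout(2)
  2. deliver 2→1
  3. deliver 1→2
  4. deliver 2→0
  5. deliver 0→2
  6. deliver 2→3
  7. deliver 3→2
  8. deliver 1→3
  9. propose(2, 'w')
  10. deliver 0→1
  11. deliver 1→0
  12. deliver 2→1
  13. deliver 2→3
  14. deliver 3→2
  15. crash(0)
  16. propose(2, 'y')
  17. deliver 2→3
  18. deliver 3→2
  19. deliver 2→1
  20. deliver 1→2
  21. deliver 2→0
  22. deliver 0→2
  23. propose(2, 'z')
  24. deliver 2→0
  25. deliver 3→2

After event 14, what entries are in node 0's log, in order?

empty

e1 timeout(2): 2[cand,t=1,-]
e2 deliver 2→1: 1[foll,t=1,-]
e3 deliver 1→2: ·
e4 deliver 2→0: 0[foll,t=1,-]
e5 deliver 0→2: 2[lead,t=1,-]
e6 deliver 2→3: 3[foll,t=1,-]
e7 deliver 3→2: ·
e8 deliver 1→3: ·
e9 propose(2,'w'): 2[lead,t=1,w]
e10 deliver 0→1: ·
e11 deliver 1→0: ·
e12 deliver 2→1: 1[foll,t=1,w]
e13 deliver 2→3: 3[foll,t=1,w]
e14 deliver 3→2: ·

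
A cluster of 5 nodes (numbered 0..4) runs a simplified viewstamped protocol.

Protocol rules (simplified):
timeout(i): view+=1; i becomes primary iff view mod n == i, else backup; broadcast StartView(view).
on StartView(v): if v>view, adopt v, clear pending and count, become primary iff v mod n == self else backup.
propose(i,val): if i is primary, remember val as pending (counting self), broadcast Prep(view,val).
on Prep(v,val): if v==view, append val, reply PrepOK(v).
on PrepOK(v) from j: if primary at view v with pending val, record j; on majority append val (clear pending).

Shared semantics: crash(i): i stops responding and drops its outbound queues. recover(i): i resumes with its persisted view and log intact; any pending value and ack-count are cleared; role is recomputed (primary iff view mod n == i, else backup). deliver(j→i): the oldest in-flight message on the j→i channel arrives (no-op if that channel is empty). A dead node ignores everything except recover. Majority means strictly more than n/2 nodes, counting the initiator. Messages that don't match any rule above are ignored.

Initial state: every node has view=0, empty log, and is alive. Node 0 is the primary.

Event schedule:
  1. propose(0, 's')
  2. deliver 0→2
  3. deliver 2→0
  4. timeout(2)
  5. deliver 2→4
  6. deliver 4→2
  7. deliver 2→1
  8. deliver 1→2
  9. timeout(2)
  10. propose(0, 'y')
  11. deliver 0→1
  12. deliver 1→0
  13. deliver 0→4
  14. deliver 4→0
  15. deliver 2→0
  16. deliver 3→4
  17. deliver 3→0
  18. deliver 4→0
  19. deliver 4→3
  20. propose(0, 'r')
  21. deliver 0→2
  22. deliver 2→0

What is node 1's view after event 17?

1

e1 propose(0,'s'): ·
e2 deliver 0→2: 2[back,v=0,s]
e3 deliver 2→0: ·
e4 timeout(2): 2[back,v=1,s]
e5 deliver 2→4: 4[back,v=1,-]
e6 deliver 4→2: ·
e7 deliver 2→1: 1[prim,v=1,-]
e8 deliver 1→2: ·
e9 timeout(2): 2[prim,v=2,s]
e10 propose(0,'y'): ·
e11 deliver 0→1: ·
e12 deliver 1→0: ·
e13 deliver 0→4: ·
e14 deliver 4→0: ·
e15 deliver 2→0: 0[back,v=1,-]
e16 deliver 3→4: ·
e17 deliver 3→0: ·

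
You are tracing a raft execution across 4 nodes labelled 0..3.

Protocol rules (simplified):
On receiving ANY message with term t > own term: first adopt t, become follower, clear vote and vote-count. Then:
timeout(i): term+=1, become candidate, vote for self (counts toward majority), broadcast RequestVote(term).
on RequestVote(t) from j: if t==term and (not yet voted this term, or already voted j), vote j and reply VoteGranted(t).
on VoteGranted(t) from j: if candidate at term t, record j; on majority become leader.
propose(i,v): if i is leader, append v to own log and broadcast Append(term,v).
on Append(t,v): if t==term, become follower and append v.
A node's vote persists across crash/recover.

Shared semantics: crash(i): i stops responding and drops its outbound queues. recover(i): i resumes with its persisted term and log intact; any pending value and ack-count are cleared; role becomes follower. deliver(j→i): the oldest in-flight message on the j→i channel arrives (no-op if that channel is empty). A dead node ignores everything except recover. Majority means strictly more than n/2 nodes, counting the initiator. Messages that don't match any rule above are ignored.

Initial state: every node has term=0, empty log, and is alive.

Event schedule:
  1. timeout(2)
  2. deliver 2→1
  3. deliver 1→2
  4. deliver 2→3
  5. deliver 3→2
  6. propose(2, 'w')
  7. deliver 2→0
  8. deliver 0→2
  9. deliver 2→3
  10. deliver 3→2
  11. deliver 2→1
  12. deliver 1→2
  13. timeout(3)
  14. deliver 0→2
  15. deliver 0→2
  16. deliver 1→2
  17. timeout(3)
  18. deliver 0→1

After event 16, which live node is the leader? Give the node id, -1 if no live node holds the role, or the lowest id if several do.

2

[1] timeout(2) → N2(cand t1 [-])
[2] deliver 2→1 → N1(foll t1 [-])
[3] deliver 1→2 → ∅
[4] deliver 2→3 → N3(foll t1 [-])
[5] deliver 3→2 → N2(lead t1 [-])
[6] propose(2,'w') → N2(lead t1 [w])
[7] deliver 2→0 → N0(foll t1 [-])
[8] deliver 0→2 → ∅
[9] deliver 2→3 → N3(foll t1 [w])
[10] deliver 3→2 → ∅
[11] deliver 2→1 → N1(foll t1 [w])
[12] deliver 1→2 → ∅
[13] timeout(3) → N3(cand t2 [w])
[14] deliver 0→2 → ∅
[15] deliver 0→2 → ∅
[16] deliver 1→2 → ∅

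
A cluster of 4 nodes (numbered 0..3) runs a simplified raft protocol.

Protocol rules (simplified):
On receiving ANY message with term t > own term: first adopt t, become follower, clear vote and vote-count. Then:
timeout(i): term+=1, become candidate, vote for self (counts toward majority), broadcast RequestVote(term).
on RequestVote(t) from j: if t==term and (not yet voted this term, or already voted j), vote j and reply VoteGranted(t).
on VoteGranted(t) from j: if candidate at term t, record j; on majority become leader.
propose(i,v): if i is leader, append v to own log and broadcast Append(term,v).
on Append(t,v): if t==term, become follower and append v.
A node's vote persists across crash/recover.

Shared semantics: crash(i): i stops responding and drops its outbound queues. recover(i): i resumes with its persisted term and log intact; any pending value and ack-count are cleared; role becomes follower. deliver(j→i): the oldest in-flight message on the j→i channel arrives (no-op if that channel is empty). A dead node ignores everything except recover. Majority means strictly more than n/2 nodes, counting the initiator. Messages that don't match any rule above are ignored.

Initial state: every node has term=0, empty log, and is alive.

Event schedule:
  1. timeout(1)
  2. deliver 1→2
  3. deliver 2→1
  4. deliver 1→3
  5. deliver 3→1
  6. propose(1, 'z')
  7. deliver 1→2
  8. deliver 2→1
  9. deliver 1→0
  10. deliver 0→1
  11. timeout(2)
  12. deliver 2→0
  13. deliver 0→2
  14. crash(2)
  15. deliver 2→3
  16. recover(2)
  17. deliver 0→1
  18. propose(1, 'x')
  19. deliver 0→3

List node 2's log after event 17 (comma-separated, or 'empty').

step 1 timeout(1): 1={cand,t=1,log=-}
step 2 deliver 1→2: 2={foll,t=1,log=-}
step 3 deliver 2→1: —
step 4 deliver 1→3: 3={foll,t=1,log=-}
step 5 deliver 3→1: 1={lead,t=1,log=-}
step 6 propose(1,'z'): 1={lead,t=1,log=z}
step 7 deliver 1→2: 2={foll,t=1,log=z}
step 8 deliver 2→1: —
step 9 deliver 1→0: 0={foll,t=1,log=-}
step 10 deliver 0→1: —
step 11 timeout(2): 2={cand,t=2,log=z}
step 12 deliver 2→0: 0={foll,t=2,log=-}
step 13 deliver 0→2: —
step 14 crash(2): 2={✗cand,t=2,log=z}
step 15 deliver 2→3: —
step 16 recover(2): 2={foll,t=2,log=z}
step 17 deliver 0→1: —

z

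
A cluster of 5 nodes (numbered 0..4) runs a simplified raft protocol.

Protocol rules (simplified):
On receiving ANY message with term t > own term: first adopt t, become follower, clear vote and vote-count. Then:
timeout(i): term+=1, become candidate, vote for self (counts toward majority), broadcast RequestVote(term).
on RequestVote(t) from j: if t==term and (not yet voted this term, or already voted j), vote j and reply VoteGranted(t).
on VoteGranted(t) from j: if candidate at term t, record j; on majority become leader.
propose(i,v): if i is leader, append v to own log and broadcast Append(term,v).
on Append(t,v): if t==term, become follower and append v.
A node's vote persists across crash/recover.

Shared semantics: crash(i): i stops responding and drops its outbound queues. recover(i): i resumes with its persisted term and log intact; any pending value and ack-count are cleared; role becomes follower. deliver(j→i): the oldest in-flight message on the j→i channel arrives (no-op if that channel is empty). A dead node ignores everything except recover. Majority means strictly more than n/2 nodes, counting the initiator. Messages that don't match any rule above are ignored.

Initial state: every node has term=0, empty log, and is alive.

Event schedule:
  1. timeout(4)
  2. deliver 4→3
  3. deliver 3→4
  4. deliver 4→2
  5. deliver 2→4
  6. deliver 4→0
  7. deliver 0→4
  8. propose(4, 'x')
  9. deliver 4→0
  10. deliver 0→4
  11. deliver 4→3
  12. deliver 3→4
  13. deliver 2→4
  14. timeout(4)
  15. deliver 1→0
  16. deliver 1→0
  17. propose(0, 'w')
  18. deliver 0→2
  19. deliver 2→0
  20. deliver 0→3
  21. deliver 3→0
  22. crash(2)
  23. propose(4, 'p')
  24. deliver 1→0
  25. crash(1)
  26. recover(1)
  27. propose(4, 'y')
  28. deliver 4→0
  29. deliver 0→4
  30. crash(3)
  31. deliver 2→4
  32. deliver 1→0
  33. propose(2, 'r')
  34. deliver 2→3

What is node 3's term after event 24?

step 1 timeout(4): 4={cand,t=1,log=-}
step 2 deliver 4→3: 3={foll,t=1,log=-}
step 3 deliver 3→4: —
step 4 deliver 4→2: 2={foll,t=1,log=-}
step 5 deliver 2→4: 4={lead,t=1,log=-}
step 6 deliver 4→0: 0={foll,t=1,log=-}
step 7 deliver 0→4: —
step 8 propose(4,'x'): 4={lead,t=1,log=x}
step 9 deliver 4→0: 0={foll,t=1,log=x}
step 10 deliver 0→4: —
step 11 deliver 4→3: 3={foll,t=1,log=x}
step 12 deliver 3→4: —
step 13 deliver 2→4: —
step 14 timeout(4): 4={cand,t=2,log=x}
step 15 deliver 1→0: —
step 16 deliver 1→0: —
step 17 propose(0,'w'): —
step 18 deliver 0→2: —
step 19 deliver 2→0: —
step 20 deliver 0→3: —
step 21 deliver 3→0: —
step 22 crash(2): 2={✗foll,t=1,log=-}
step 23 propose(4,'p'): —
step 24 deliver 1→0: —

1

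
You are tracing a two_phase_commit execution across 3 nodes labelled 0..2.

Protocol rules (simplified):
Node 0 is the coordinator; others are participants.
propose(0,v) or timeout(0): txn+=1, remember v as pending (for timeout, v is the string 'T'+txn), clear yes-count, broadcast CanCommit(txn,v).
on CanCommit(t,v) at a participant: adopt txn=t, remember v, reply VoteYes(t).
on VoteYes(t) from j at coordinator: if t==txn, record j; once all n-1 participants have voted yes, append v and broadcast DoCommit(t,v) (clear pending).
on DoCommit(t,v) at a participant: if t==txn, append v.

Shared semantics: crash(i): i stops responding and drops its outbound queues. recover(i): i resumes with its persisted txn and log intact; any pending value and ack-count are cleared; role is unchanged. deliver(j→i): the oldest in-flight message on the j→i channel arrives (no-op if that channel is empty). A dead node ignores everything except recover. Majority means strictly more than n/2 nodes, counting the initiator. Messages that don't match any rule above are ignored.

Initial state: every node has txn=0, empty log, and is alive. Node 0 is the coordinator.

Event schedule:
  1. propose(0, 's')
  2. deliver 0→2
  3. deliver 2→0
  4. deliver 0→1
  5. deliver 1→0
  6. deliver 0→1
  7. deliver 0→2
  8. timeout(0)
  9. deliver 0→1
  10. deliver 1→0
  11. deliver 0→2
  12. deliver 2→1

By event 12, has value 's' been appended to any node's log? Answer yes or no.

yes

step 1 propose(0,'s'): 0={coor,t=1,log=-}
step 2 deliver 0→2: 2={part,t=1,log=-}
step 3 deliver 2→0: —
step 4 deliver 0→1: 1={part,t=1,log=-}
step 5 deliver 1→0: 0={coor,t=1,log=s}
step 6 deliver 0→1: 1={part,t=1,log=s}
step 7 deliver 0→2: 2={part,t=1,log=s}
step 8 timeout(0): 0={coor,t=2,log=s}
step 9 deliver 0→1: 1={part,t=2,log=s}
step 10 deliver 1→0: —
step 11 deliver 0→2: 2={part,t=2,log=s}
step 12 deliver 2→1: —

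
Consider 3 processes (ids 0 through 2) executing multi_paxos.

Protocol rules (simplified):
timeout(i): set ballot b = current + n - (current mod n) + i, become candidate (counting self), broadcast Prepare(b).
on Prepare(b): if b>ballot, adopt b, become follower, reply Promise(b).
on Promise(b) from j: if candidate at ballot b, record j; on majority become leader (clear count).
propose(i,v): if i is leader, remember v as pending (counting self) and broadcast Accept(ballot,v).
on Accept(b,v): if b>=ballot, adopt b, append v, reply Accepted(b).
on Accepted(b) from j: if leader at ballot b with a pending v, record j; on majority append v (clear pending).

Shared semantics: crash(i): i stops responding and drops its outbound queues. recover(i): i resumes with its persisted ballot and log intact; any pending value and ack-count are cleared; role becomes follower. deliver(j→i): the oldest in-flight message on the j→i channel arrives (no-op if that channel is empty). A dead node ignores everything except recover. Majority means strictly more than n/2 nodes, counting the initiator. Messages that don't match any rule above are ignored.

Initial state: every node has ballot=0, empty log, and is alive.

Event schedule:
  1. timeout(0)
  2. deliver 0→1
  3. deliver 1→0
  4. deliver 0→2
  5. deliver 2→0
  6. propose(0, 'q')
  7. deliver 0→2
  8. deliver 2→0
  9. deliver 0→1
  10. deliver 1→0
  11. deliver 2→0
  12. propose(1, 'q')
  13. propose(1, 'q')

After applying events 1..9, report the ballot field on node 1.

step 1 timeout(0): 0={cand,b=3,log=-}
step 2 deliver 0→1: 1={foll,b=3,log=-}
step 3 deliver 1→0: 0={lead,b=3,log=-}
step 4 deliver 0→2: 2={foll,b=3,log=-}
step 5 deliver 2→0: —
step 6 propose(0,'q'): —
step 7 deliver 0→2: 2={foll,b=3,log=q}
step 8 deliver 2→0: 0={lead,b=3,log=q}
step 9 deliver 0→1: 1={foll,b=3,log=q}

3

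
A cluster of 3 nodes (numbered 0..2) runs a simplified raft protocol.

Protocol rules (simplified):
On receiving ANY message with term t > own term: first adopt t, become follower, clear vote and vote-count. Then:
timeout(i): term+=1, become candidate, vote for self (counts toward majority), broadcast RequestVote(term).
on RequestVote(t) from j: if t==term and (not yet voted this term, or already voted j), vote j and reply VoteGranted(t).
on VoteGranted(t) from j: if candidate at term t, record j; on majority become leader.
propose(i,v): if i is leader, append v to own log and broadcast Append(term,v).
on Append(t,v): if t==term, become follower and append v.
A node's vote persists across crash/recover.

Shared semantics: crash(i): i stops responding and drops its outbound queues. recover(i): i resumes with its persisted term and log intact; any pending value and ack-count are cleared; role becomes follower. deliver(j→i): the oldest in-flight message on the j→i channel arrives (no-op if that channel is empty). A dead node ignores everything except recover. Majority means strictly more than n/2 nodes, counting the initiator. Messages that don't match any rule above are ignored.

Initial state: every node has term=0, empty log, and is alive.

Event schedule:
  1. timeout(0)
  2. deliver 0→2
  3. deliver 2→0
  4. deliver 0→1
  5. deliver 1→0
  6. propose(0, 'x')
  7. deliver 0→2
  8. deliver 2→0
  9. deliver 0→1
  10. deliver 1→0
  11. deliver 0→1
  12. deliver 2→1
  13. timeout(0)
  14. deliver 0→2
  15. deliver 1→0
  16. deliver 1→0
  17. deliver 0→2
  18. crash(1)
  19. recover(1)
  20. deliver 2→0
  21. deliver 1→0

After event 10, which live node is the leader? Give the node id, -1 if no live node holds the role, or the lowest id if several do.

0

[1] timeout(0) → N0(cand t1 [-])
[2] deliver 0→2 → N2(foll t1 [-])
[3] deliver 2→0 → N0(lead t1 [-])
[4] deliver 0→1 → N1(foll t1 [-])
[5] deliver 1→0 → ∅
[6] propose(0,'x') → N0(lead t1 [x])
[7] deliver 0→2 → N2(foll t1 [x])
[8] deliver 2→0 → ∅
[9] deliver 0→1 → N1(foll t1 [x])
[10] deliver 1→0 → ∅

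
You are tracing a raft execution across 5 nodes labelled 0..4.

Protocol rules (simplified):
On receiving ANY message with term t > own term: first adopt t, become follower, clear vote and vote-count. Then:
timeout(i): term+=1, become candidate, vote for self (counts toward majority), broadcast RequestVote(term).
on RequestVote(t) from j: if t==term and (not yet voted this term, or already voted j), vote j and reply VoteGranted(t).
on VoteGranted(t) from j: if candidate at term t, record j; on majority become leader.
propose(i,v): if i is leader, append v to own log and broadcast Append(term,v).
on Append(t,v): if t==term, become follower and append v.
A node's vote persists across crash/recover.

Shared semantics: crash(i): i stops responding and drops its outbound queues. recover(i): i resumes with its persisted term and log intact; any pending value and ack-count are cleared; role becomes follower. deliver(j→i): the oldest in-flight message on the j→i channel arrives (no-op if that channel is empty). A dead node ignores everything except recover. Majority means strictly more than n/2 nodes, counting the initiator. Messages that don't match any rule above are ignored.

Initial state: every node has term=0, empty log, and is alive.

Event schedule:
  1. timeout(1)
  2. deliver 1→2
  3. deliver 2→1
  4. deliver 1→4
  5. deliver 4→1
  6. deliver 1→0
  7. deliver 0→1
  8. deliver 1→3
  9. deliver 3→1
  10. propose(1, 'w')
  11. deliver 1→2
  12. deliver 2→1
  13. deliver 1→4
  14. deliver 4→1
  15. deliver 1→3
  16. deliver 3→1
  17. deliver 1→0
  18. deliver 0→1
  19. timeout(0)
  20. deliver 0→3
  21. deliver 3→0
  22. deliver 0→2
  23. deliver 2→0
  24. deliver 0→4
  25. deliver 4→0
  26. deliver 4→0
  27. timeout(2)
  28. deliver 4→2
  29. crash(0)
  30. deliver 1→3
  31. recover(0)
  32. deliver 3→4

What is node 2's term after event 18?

1

step 1 timeout(1): 1={cand,t=1,log=-}
step 2 deliver 1→2: 2={foll,t=1,log=-}
step 3 deliver 2→1: —
step 4 deliver 1→4: 4={foll,t=1,log=-}
step 5 deliver 4→1: 1={lead,t=1,log=-}
step 6 deliver 1→0: 0={foll,t=1,log=-}
step 7 deliver 0→1: —
step 8 deliver 1→3: 3={foll,t=1,log=-}
step 9 deliver 3→1: —
step 10 propose(1,'w'): 1={lead,t=1,log=w}
step 11 deliver 1→2: 2={foll,t=1,log=w}
step 12 deliver 2→1: —
step 13 deliver 1→4: 4={foll,t=1,log=w}
step 14 deliver 4→1: —
step 15 deliver 1→3: 3={foll,t=1,log=w}
step 16 deliver 3→1: —
step 17 deliver 1→0: 0={foll,t=1,log=w}
step 18 deliver 0→1: —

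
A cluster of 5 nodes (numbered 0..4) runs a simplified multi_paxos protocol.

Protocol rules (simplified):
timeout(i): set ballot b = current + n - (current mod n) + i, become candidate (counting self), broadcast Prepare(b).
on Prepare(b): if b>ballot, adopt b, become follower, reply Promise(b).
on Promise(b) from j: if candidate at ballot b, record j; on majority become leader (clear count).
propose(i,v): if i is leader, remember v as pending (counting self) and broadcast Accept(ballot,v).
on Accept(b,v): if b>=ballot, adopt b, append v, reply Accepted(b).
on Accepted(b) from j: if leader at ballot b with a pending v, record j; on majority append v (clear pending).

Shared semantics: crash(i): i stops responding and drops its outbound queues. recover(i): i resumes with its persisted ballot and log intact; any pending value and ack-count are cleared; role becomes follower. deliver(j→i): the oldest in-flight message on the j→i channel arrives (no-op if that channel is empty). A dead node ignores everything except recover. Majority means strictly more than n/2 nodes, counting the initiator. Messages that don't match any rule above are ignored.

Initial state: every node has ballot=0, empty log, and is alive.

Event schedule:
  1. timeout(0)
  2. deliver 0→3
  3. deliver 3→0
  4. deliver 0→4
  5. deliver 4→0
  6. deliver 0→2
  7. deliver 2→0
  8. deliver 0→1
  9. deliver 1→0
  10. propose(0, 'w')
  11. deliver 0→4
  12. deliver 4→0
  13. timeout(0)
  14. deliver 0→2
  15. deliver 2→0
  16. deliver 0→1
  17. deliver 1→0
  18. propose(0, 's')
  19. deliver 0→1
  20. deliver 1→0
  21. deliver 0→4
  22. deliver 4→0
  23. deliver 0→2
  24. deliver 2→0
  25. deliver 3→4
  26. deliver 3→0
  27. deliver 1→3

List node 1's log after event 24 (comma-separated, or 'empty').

step 1 timeout(0): 0={cand,b=5,log=-}
step 2 deliver 0→3: 3={foll,b=5,log=-}
step 3 deliver 3→0: —
step 4 deliver 0→4: 4={foll,b=5,log=-}
step 5 deliver 4→0: 0={lead,b=5,log=-}
step 6 deliver 0→2: 2={foll,b=5,log=-}
step 7 deliver 2→0: —
step 8 deliver 0→1: 1={foll,b=5,log=-}
step 9 deliver 1→0: —
step 10 propose(0,'w'): —
step 11 deliver 0→4: 4={foll,b=5,log=w}
step 12 deliver 4→0: —
step 13 timeout(0): 0={cand,b=10,log=-}
step 14 deliver 0→2: 2={foll,b=5,log=w}
step 15 deliver 2→0: —
step 16 deliver 0→1: 1={foll,b=5,log=w}
step 17 deliver 1→0: —
step 18 propose(0,'s'): —
step 19 deliver 0→1: 1={foll,b=10,log=w}
step 20 deliver 1→0: —
step 21 deliver 0→4: 4={foll,b=10,log=w}
step 22 deliver 4→0: 0={lead,b=10,log=-}
step 23 deliver 0→2: 2={foll,b=10,log=w}
step 24 deliver 2→0: —

w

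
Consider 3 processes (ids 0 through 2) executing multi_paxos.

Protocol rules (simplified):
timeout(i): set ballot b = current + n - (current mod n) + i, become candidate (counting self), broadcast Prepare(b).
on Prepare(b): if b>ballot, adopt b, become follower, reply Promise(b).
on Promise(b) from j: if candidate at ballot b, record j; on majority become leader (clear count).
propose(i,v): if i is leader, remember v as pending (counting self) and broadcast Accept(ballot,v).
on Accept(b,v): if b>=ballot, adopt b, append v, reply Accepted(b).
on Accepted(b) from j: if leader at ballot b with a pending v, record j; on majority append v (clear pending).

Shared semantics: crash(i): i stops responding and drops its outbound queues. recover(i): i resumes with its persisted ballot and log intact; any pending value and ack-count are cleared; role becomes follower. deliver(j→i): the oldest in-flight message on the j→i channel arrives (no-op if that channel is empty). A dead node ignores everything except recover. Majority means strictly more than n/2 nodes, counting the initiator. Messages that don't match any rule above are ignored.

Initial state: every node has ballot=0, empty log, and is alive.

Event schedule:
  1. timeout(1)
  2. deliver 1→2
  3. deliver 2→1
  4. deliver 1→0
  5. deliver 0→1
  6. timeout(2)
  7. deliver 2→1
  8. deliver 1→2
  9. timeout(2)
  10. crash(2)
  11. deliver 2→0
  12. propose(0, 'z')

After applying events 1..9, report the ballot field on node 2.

after 1 — timeout(1): n1:cand/b4/[-]
after 2 — deliver 1→2: n2:foll/b4/[-]
after 3 — deliver 2→1: n1:lead/b4/[-]
after 4 — deliver 1→0: n0:foll/b4/[-]
after 5 — deliver 0→1: ·
after 6 — timeout(2): n2:cand/b8/[-]
after 7 — deliver 2→1: n1:foll/b8/[-]
after 8 — deliver 1→2: n2:lead/b8/[-]
after 9 — timeout(2): n2:cand/b11/[-]

11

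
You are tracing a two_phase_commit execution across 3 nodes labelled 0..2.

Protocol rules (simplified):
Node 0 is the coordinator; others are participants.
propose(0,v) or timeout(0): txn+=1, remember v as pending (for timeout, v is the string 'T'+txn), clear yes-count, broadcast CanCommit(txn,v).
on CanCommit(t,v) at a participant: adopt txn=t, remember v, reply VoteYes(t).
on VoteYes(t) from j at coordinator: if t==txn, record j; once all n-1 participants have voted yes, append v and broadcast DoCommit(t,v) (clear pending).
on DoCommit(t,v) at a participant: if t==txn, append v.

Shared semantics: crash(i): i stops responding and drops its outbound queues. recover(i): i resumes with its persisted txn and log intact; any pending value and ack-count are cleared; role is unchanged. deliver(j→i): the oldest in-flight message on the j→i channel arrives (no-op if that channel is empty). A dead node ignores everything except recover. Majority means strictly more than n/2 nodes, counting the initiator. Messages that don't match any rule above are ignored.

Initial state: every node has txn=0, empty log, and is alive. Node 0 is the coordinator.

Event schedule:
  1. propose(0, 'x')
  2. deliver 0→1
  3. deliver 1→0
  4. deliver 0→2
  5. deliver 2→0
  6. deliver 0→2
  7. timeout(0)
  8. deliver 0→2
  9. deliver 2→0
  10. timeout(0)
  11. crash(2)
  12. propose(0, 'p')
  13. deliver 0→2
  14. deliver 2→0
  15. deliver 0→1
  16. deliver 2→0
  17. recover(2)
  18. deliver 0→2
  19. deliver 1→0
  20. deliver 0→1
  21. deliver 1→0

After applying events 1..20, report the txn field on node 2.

step 1 propose(0,'x'): 0={coor,t=1,log=-}
step 2 deliver 0→1: 1={part,t=1,log=-}
step 3 deliver 1→0: —
step 4 deliver 0→2: 2={part,t=1,log=-}
step 5 deliver 2→0: 0={coor,t=1,log=x}
step 6 deliver 0→2: 2={part,t=1,log=x}
step 7 timeout(0): 0={coor,t=2,log=x}
step 8 deliver 0→2: 2={part,t=2,log=x}
step 9 deliver 2→0: —
step 10 timeout(0): 0={coor,t=3,log=x}
step 11 crash(2): 2={✗part,t=2,log=x}
step 12 propose(0,'p'): 0={coor,t=4,log=x}
step 13 deliver 0→2: —
step 14 deliver 2→0: —
step 15 deliver 0→1: 1={part,t=1,log=x}
step 16 deliver 2→0: —
step 17 recover(2): 2={part,t=2,log=x}
step 18 deliver 0→2: 2={part,t=3,log=x}
step 19 deliver 1→0: —
step 20 deliver 0→1: 1={part,t=2,log=x}

3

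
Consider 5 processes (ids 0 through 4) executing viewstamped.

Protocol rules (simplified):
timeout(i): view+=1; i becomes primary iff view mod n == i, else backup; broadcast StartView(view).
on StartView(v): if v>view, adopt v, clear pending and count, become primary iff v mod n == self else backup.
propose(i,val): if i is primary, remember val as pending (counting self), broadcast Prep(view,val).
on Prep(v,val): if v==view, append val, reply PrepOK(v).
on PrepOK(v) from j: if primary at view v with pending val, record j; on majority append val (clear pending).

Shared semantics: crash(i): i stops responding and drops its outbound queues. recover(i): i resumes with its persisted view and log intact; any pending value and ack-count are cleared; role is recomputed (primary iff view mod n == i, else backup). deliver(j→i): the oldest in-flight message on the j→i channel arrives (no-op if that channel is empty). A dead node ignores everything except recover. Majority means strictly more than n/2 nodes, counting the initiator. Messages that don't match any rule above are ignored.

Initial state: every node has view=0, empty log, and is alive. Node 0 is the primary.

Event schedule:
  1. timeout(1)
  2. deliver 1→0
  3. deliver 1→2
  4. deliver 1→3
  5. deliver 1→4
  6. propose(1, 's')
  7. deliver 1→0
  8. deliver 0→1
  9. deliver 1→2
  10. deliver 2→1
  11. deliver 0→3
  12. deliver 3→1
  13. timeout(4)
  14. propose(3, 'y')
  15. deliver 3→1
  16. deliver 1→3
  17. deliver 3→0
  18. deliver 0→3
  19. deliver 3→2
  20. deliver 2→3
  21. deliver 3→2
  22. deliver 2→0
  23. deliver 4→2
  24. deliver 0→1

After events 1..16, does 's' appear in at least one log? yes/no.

yes

1. timeout(1):  <1:prim v1 ->
2. deliver 1→0:  <0:back v1 ->
3. deliver 1→2:  <2:back v1 ->
4. deliver 1→3:  <3:back v1 ->
5. deliver 1→4:  <4:back v1 ->
6. propose(1,'s'):  nop
7. deliver 1→0:  <0:back v1 s>
8. deliver 0→1:  nop
9. deliver 1→2:  <2:back v1 s>
10. deliver 2→1:  <1:prim v1 s>
11. deliver 0→3:  nop
12. deliver 3→1:  nop
13. timeout(4):  <4:back v2 ->
14. propose(3,'y'):  nop
15. deliver 3→1:  nop
16. deliver 1→3:  <3:back v1 s>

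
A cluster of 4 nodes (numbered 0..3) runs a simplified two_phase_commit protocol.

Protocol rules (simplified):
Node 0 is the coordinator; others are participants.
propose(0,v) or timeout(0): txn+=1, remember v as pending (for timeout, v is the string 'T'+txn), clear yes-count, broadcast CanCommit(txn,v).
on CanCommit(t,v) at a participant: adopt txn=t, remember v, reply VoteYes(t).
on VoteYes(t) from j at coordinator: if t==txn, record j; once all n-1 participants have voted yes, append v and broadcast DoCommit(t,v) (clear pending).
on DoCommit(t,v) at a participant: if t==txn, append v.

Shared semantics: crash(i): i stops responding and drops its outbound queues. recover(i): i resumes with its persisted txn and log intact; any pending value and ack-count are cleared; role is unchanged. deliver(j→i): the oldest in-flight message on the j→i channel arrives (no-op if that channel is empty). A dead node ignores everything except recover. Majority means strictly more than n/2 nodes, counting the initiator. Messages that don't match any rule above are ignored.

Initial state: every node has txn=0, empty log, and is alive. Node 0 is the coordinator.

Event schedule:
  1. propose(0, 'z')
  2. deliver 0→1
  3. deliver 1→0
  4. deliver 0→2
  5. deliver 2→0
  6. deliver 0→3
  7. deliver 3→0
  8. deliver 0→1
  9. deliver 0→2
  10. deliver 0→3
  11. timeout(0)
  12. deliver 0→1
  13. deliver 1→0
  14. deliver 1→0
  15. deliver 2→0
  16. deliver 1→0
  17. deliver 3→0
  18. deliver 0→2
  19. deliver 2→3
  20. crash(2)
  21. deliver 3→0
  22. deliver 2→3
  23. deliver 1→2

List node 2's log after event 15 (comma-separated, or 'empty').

z

step 1 propose(0,'z'): 0={coor,t=1,log=-}
step 2 deliver 0→1: 1={part,t=1,log=-}
step 3 deliver 1→0: —
step 4 deliver 0→2: 2={part,t=1,log=-}
step 5 deliver 2→0: —
step 6 deliver 0→3: 3={part,t=1,log=-}
step 7 deliver 3→0: 0={coor,t=1,log=z}
step 8 deliver 0→1: 1={part,t=1,log=z}
step 9 deliver 0→2: 2={part,t=1,log=z}
step 10 deliver 0→3: 3={part,t=1,log=z}
step 11 timeout(0): 0={coor,t=2,log=z}
step 12 deliver 0→1: 1={part,t=2,log=z}
step 13 deliver 1→0: —
step 14 deliver 1→0: —
step 15 deliver 2→0: —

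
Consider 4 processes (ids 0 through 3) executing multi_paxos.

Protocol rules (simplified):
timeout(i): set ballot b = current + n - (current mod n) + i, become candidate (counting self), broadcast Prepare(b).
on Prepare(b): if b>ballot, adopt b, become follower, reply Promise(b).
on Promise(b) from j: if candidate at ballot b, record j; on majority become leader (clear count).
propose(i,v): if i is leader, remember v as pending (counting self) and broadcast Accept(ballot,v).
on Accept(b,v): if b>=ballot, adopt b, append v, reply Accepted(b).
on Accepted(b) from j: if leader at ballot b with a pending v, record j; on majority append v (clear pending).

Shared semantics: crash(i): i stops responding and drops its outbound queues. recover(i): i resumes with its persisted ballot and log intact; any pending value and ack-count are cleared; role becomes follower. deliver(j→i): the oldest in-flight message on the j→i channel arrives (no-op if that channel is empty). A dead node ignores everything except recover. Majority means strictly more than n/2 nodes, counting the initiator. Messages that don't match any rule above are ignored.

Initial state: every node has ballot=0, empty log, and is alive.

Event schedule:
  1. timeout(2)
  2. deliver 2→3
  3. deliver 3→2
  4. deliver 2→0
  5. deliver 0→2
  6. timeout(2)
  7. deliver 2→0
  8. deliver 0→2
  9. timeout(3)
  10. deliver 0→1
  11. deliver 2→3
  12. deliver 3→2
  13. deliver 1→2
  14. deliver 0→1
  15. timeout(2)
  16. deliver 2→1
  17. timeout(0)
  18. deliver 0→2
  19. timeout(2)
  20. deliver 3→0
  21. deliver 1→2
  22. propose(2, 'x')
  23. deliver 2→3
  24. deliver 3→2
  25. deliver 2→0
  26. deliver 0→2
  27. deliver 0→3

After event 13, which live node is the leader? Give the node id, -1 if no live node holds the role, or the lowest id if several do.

-1

after 1 — timeout(2): n2:cand/b6/[-]
after 2 — deliver 2→3: n3:foll/b6/[-]
after 3 — deliver 3→2: ·
after 4 — deliver 2→0: n0:foll/b6/[-]
after 5 — deliver 0→2: n2:lead/b6/[-]
after 6 — timeout(2): n2:cand/b10/[-]
after 7 — deliver 2→0: n0:foll/b10/[-]
after 8 — deliver 0→2: ·
after 9 — timeout(3): n3:cand/b11/[-]
after 10 — deliver 0→1: ·
after 11 — deliver 2→3: ·
after 12 — deliver 3→2: n2:foll/b11/[-]
after 13 — deliver 1→2: ·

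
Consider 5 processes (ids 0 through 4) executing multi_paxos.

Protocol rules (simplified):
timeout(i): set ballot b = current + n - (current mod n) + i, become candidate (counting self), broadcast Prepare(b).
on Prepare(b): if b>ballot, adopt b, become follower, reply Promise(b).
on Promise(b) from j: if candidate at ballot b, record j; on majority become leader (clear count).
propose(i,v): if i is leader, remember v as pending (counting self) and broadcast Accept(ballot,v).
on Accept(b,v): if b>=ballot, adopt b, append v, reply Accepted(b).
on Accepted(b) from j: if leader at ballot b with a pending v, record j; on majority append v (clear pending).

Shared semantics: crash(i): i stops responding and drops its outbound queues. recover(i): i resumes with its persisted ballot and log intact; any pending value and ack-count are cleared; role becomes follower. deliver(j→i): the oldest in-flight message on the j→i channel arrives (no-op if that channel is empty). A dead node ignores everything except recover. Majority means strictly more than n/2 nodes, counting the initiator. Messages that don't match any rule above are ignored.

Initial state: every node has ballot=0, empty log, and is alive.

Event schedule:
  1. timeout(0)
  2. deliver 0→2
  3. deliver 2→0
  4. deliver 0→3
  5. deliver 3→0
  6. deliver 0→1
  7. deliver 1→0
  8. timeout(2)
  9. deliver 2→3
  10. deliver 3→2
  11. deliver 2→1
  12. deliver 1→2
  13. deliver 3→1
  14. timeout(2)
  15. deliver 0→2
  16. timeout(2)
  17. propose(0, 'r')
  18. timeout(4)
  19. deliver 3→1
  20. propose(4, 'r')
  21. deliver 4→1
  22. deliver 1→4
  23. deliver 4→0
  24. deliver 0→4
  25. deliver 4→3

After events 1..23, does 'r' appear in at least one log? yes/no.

[1] timeout(0) → N0(cand b5 [-])
[2] deliver 0→2 → N2(foll b5 [-])
[3] deliver 2→0 → ∅
[4] deliver 0→3 → N3(foll b5 [-])
[5] deliver 3→0 → N0(lead b5 [-])
[6] deliver 0→1 → N1(foll b5 [-])
[7] deliver 1→0 → ∅
[8] timeout(2) → N2(cand b12 [-])
[9] deliver 2→3 → N3(foll b12 [-])
[10] deliver 3→2 → ∅
[11] deliver 2→1 → N1(foll b12 [-])
[12] deliver 1→2 → N2(lead b12 [-])
[13] deliver 3→1 → ∅
[14] timeout(2) → N2(cand b17 [-])
[15] deliver 0→2 → ∅
[16] timeout(2) → N2(cand b22 [-])
[17] propose(0,'r') → ∅
[18] timeout(4) → N4(cand b9 [-])
[19] deliver 3→1 → ∅
[20] propose(4,'r') → ∅
[21] deliver 4→1 → ∅
[22] deliver 1→4 → ∅
[23] deliver 4→0 → N0(foll b9 [-])

no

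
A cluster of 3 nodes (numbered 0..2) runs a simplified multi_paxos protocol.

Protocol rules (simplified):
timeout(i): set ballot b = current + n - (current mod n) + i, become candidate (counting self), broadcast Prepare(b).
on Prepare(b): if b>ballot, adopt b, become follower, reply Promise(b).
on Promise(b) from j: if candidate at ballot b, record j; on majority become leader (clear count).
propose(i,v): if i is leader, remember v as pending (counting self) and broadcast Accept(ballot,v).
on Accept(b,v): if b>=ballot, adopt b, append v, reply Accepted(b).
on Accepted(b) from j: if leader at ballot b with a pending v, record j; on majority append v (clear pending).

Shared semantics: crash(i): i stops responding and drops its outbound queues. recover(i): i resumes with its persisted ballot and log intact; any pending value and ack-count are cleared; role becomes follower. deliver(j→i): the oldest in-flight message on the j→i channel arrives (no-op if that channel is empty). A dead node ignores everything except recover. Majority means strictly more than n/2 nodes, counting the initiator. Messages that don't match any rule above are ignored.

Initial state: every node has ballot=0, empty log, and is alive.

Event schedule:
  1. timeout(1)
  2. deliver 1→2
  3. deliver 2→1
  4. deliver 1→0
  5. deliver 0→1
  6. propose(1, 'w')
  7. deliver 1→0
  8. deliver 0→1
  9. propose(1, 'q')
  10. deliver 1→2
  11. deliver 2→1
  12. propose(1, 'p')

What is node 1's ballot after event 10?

[1] timeout(1) → N1(cand b4 [-])
[2] deliver 1→2 → N2(foll b4 [-])
[3] deliver 2→1 → N1(lead b4 [-])
[4] deliver 1→0 → N0(foll b4 [-])
[5] deliver 0→1 → ∅
[6] propose(1,'w') → ∅
[7] deliver 1→0 → N0(foll b4 [w])
[8] deliver 0→1 → N1(lead b4 [w])
[9] propose(1,'q') → ∅
[10] deliver 1→2 → N2(foll b4 [w])

4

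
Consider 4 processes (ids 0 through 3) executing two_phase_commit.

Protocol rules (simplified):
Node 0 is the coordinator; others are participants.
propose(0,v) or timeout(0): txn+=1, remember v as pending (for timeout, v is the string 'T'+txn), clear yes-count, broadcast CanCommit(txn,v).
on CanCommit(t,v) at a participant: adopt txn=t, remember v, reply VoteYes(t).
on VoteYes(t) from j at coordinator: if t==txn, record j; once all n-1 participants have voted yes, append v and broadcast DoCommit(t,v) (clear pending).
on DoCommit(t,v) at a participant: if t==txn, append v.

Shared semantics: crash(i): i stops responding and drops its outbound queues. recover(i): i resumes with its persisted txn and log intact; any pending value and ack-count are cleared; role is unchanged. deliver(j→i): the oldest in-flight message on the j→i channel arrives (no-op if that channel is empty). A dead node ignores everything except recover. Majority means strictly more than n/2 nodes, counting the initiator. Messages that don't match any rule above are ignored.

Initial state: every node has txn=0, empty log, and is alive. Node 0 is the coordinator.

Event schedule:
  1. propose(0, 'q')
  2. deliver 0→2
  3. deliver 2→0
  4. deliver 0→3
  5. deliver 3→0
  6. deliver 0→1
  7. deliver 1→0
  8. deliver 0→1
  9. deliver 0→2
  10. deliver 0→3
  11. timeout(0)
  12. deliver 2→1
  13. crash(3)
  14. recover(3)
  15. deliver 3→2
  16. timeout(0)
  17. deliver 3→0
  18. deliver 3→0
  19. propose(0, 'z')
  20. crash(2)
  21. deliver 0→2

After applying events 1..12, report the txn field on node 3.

1

step 1 propose(0,'q'): 0={coor,t=1,log=-}
step 2 deliver 0→2: 2={part,t=1,log=-}
step 3 deliver 2→0: —
step 4 deliver 0→3: 3={part,t=1,log=-}
step 5 deliver 3→0: —
step 6 deliver 0→1: 1={part,t=1,log=-}
step 7 deliver 1→0: 0={coor,t=1,log=q}
step 8 deliver 0→1: 1={part,t=1,log=q}
step 9 deliver 0→2: 2={part,t=1,log=q}
step 10 deliver 0→3: 3={part,t=1,log=q}
step 11 timeout(0): 0={coor,t=2,log=q}
step 12 deliver 2→1: —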